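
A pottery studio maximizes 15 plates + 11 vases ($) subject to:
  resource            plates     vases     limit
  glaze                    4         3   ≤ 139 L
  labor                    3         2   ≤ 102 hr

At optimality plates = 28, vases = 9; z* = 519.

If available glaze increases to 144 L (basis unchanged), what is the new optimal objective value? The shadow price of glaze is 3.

534

Δb = 5, so new z* = 519 + (3)·(5) = 519 + 15 = 534.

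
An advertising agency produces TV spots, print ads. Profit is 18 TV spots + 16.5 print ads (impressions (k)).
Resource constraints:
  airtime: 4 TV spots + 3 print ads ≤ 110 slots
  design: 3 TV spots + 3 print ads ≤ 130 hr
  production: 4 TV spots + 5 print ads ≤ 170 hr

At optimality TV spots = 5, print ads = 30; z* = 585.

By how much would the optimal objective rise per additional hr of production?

Check each constraint at x*: airtime 110/110 (tight); design 105/130 (slack 25); production 170/170 (tight).
Since design is not tight, its dual is 0.
The binding rows give the dual system: 4·y_airtime + 4·y_production = 18 and 3·y_airtime + 5·y_production = 16.5.
This yields shadow prices y_airtime = 3, y_production = 1.5.
Shadow price of production = 1.5.

1.5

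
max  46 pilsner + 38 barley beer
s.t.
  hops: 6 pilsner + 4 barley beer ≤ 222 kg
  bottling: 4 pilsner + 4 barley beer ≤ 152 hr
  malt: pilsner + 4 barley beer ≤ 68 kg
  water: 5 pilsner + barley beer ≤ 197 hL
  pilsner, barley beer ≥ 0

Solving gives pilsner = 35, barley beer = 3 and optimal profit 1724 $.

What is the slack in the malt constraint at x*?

malt used = 1·35 + 4·3 = 47; slack = 68 − 47 = 21.

21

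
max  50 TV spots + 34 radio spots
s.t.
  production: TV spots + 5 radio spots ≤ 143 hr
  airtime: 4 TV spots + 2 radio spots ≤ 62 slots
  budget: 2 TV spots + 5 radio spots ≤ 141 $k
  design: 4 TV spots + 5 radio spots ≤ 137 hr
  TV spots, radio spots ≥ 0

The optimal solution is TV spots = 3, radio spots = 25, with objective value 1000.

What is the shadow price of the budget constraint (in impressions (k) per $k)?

At the optimum: production uses 128 of 143 (slack = 15); airtime uses 62 of 62 (binding); budget uses 131 of 141 (slack = 10); design uses 137 of 137 (binding).
Slack constraints have shadow price 0 (complementary slackness).
From A_Bᵀ y = c: 4·y_airtime + 4·y_design = 50; 2·y_airtime + 5·y_design = 34.
Solving: y_airtime = 9.5, y_design = 3.
Shadow price of budget = 0.

0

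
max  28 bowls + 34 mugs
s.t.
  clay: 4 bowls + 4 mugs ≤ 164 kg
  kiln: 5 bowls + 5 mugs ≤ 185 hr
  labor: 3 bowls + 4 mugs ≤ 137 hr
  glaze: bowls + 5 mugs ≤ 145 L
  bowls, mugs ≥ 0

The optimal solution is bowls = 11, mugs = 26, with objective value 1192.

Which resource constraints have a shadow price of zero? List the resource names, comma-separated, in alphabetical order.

clay: 148/164 (slack 16)
kiln: 185/185 (binding)
labor: 137/137 (binding)
glaze: 141/145 (slack 4)
By complementary slackness, a constraint with positive slack has shadow price 0 → clay, glaze.

clay, glaze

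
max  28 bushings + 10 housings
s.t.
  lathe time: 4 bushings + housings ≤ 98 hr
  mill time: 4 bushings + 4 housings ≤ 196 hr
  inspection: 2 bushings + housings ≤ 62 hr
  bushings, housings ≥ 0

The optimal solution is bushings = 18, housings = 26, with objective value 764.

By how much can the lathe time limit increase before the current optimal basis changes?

Binding constraints: lathe time, inspection. The basis is B = [[4,1],[2,1]] with det 2.
Per unit increase in lathe time, x* moves by d = (0.5, -1).
The basis stays optimal until housings reaches 0; allowable increase = 26 hr.

26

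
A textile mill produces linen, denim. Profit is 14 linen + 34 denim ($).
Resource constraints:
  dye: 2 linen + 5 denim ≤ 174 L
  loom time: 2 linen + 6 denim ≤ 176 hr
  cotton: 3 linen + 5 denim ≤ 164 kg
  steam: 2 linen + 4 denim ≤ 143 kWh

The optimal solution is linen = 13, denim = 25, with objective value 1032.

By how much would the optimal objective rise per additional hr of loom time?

At the optimum: dye uses 151 of 174 (slack = 23); loom time uses 176 of 176 (binding); cotton uses 164 of 164 (binding); steam uses 126 of 143 (slack = 17).
Since dye, steam are not tight, their duals are 0.
The binding rows give the dual system: 2·y_loom time + 3·y_cotton = 14 and 6·y_loom time + 5·y_cotton = 34.
This yields shadow prices y_loom time = 4, y_cotton = 2.
Shadow price of loom time = 4.

4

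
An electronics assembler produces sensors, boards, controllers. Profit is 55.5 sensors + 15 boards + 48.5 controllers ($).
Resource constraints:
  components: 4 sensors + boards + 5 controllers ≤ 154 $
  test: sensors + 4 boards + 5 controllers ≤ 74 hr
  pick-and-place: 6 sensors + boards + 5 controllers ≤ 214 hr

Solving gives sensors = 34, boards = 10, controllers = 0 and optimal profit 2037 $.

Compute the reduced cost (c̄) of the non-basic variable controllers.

-4

At the optimum: components uses 146 of 154 (slack = 8); test uses 74 of 74 (binding); pick-and-place uses 214 of 214 (binding).
Slack constraints have shadow price 0 (complementary slackness).
The binding rows give the dual system: 1·y_test + 6·y_pick-and-place = 55.5 and 4·y_test + 1·y_pick-and-place = 15.
This yields shadow prices y_test = 1.5, y_pick-and-place = 9.
Reduced cost of controllers: c₃ − yᵀa₃ = 48.5 − (1.5·5 + 9·5) = 48.5 − 52.5 = -4.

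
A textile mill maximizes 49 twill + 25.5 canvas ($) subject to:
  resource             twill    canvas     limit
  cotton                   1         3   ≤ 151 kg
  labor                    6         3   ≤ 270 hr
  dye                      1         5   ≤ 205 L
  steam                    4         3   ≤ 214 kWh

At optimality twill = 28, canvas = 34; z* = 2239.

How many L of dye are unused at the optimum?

7

dye used = 1·28 + 5·34 = 198; slack = 205 − 198 = 7.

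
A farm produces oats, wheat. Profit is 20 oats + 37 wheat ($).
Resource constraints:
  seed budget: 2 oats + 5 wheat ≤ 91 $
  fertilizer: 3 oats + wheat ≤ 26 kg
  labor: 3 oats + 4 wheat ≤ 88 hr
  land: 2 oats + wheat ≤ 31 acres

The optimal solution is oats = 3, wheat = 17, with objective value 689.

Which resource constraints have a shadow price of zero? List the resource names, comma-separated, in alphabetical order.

seed budget: 91/91 (binding)
fertilizer: 26/26 (binding)
labor: 77/88 (slack 11)
land: 23/31 (slack 8)
By complementary slackness, a constraint with positive slack has shadow price 0 → labor, land.

labor, land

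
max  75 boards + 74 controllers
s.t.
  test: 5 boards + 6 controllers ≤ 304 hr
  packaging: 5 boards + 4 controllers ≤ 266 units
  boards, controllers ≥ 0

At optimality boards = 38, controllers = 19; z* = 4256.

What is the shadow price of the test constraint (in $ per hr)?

At the optimum: test uses 304 of 304 (binding); packaging uses 266 of 266 (binding).
From A_Bᵀ y = c: 5·y_test + 5·y_packaging = 75; 6·y_test + 4·y_packaging = 74.
This yields shadow prices y_test = 7, y_packaging = 8.
Shadow price of test = 7.

7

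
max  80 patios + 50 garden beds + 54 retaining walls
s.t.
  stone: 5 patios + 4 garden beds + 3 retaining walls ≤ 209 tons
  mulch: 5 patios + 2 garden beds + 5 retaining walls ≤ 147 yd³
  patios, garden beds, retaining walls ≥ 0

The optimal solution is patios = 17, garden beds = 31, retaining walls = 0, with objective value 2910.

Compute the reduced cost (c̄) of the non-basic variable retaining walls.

-8

Both stone and mulch are binding at x*.
The binding rows give the dual system: 5·y_stone + 5·y_mulch = 80 and 4·y_stone + 2·y_mulch = 50.
→ y_stone = 9 and y_mulch = 7.
Reduced cost of retaining walls: c₃ − yᵀa₃ = 54 − (9·3 + 7·5) = 54 − 62 = -8.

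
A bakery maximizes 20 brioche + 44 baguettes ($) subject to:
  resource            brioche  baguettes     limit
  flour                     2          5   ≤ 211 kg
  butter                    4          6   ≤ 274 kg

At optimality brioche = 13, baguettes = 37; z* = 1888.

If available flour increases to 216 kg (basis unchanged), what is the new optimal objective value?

At the optimum: flour uses 211 of 211 (binding); butter uses 274 of 274 (binding).
From A_Bᵀ y = c: 2·y_flour + 4·y_butter = 20; 5·y_flour + 6·y_butter = 44.
→ y_flour = 7 and y_butter = 1.5.
Δz = y_flour·Δb = 7 × (5) = 35, so new z* = 1888 + 35 = 1923.

1923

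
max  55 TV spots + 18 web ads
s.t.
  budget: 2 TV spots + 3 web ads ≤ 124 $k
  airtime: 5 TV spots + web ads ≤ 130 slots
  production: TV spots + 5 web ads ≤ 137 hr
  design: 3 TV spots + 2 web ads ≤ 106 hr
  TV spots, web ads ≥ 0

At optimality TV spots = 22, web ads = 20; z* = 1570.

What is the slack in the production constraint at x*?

production used = 1·22 + 5·20 = 122; slack = 137 − 122 = 15.

15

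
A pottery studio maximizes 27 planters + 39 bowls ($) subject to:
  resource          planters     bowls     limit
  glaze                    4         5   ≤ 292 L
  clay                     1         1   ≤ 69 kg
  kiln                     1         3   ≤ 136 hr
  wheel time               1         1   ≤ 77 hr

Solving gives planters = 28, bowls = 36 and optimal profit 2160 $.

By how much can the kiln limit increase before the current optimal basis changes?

Binding constraints: glaze, kiln. The basis is B = [[4,5],[1,3]] with det 7.
Per unit increase in kiln, x* moves by d = (-0.7143, 0.5714).
The basis stays optimal until planters reaches 0; allowable increase = 39.2 hr.

39.2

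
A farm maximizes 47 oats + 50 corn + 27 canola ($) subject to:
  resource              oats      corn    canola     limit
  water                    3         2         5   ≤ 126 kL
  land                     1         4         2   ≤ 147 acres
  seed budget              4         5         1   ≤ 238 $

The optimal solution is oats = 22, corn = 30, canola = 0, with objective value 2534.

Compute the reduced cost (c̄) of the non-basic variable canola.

Binding: water and seed budget. Non-binding: land (5 unused).
By complementary slackness, y = 0 for the non-binding constraint.
The binding rows give the dual system: 3·y_water + 4·y_seed budget = 47 and 2·y_water + 5·y_seed budget = 50.
→ y_water = 5 and y_seed budget = 8.
Reduced cost of canola: c₃ − yᵀa₃ = 27 − (5·5 + 8·1) = 27 − 33 = -6.

-6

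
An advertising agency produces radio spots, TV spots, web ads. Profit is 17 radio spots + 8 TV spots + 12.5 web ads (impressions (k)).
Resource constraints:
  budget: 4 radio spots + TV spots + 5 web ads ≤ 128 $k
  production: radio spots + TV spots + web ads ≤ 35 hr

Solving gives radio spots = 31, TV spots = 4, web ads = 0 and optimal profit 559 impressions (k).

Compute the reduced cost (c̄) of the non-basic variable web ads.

Check each constraint at x*: budget 128/128 (tight); production 35/35 (tight).
The binding rows give the dual system: 4·y_budget + 1·y_production = 17 and 1·y_budget + 1·y_production = 8.
This yields shadow prices y_budget = 3, y_production = 5.
Reduced cost of web ads: c₃ − yᵀa₃ = 12.5 − (3·5 + 5·1) = 12.5 − 20 = -7.5.

-7.5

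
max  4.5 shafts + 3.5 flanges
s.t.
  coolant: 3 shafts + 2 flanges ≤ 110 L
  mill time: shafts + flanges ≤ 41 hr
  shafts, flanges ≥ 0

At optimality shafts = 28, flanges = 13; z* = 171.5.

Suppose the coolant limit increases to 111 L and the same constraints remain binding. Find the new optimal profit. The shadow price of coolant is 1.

172.5

Δb = 1, so new z* = 171.5 + (1)·(1) = 171.5 + 1 = 172.5.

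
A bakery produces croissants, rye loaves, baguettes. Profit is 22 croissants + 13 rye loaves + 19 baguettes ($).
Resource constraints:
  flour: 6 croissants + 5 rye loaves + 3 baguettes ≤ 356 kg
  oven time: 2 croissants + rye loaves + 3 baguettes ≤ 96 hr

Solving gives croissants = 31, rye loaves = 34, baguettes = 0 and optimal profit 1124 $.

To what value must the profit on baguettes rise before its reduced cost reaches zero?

Check each constraint at x*: flour 356/356 (tight); oven time 96/96 (tight).
Dual feasibility on the basic columns requires 6·y_flour + 2·y_oven time = 22, 5·y_flour + 1·y_oven time = 13.
This yields shadow prices y_flour = 1, y_oven time = 8.
baguettes enters the basis when its profit ≥ yᵀa₃ = 1·3 + 8·3 = 27.

27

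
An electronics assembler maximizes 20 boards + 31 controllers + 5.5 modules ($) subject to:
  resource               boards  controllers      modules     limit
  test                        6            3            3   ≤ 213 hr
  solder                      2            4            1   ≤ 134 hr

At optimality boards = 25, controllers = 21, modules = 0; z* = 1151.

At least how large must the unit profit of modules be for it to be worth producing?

10

Check each constraint at x*: test 213/213 (tight); solder 134/134 (tight).
The binding rows give the dual system: 6·y_test + 2·y_solder = 20 and 3·y_test + 4·y_solder = 31.
Solving: y_test = 1, y_solder = 7.
modules enters the basis when its profit ≥ yᵀa₃ = 1·3 + 7·1 = 10.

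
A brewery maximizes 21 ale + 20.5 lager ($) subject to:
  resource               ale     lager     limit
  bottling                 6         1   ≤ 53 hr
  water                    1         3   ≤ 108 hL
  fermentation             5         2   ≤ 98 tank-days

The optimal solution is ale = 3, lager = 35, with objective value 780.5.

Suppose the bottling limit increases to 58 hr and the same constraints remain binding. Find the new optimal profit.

793

Binding: bottling and water. Non-binding: fermentation (13 unused).
Since fermentation is not tight, its dual is 0.
The binding rows give the dual system: 6·y_bottling + 1·y_water = 21 and 1·y_bottling + 3·y_water = 20.5.
→ y_bottling = 2.5 and y_water = 6.
Δz = y_bottling·Δb = 2.5 × (5) = 12.5, so new z* = 780.5 + 12.5 = 793.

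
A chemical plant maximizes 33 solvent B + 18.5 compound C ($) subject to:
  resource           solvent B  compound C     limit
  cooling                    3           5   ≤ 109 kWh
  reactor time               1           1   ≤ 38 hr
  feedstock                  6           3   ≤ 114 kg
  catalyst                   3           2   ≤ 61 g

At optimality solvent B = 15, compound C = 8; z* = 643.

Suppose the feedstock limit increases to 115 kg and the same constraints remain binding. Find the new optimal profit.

646.5

Binding: feedstock and catalyst. Non-binding: cooling (24 unused), reactor time (15 unused).
Since cooling, reactor time are not tight, their duals are 0.
The binding rows give the dual system: 6·y_feedstock + 3·y_catalyst = 33 and 3·y_feedstock + 2·y_catalyst = 18.5.
Solving: y_feedstock = 3.5, y_catalyst = 4.
Δz = y_feedstock·Δb = 3.5 × (1) = 3.5, so new z* = 643 + 3.5 = 646.5.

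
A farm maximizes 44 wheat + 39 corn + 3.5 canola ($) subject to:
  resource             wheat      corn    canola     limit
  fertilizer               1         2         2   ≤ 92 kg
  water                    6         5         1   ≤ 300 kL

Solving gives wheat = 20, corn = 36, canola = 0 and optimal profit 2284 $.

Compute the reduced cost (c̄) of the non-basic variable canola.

Check each constraint at x*: fertilizer 92/92 (tight); water 300/300 (tight).
From A_Bᵀ y = c: 1·y_fertilizer + 6·y_water = 44; 2·y_fertilizer + 5·y_water = 39.
Solving: y_fertilizer = 2, y_water = 7.
Reduced cost of canola: c₃ − yᵀa₃ = 3.5 − (2·2 + 7·1) = 3.5 − 11 = -7.5.

-7.5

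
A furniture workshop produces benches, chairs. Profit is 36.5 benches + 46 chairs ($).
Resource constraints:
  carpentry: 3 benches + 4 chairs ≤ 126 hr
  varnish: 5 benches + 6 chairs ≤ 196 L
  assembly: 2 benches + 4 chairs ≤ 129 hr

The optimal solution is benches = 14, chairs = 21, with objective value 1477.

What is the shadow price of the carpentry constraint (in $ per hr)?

Check each constraint at x*: carpentry 126/126 (tight); varnish 196/196 (tight); assembly 112/129 (slack 17).
Slack constraints have shadow price 0 (complementary slackness).
Dual feasibility on the basic columns requires 3·y_carpentry + 5·y_varnish = 36.5, 4·y_carpentry + 6·y_varnish = 46.
→ y_carpentry = 5.5 and y_varnish = 4.
Shadow price of carpentry = 5.5.

5.5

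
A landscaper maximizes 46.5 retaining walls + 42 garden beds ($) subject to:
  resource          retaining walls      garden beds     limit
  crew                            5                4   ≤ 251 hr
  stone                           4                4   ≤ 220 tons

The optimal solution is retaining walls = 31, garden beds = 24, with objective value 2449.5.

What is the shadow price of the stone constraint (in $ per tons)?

6

At the optimum: crew uses 251 of 251 (binding); stone uses 220 of 220 (binding).
Dual feasibility on the basic columns requires 5·y_crew + 4·y_stone = 46.5, 4·y_crew + 4·y_stone = 42.
This yields shadow prices y_crew = 4.5, y_stone = 6.
Shadow price of stone = 6.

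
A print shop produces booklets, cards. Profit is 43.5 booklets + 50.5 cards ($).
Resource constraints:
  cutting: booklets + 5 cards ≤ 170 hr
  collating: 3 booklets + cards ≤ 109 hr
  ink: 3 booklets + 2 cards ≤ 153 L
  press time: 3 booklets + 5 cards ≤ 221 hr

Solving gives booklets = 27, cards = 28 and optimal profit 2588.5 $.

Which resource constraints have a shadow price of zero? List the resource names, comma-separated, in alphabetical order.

cutting: 167/170 (slack 3)
collating: 109/109 (binding)
ink: 137/153 (slack 16)
press time: 221/221 (binding)
By complementary slackness, a constraint with positive slack has shadow price 0 → cutting, ink.

cutting, ink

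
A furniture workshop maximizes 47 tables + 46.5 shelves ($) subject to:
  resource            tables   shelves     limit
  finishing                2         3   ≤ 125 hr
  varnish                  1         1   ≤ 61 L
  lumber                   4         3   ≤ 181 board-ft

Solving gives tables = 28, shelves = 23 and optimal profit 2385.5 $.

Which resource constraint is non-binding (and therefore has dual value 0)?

finishing: 125/125 (binding)
varnish: 51/61 (slack 10)
lumber: 181/181 (binding)
By complementary slackness, a constraint with positive slack has shadow price 0 → varnish.

varnish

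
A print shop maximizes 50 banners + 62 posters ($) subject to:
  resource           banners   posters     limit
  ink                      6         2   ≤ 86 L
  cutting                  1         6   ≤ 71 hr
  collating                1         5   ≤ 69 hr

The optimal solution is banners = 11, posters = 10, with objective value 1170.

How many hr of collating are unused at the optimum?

collating used = 1·11 + 5·10 = 61; slack = 69 − 61 = 8.

8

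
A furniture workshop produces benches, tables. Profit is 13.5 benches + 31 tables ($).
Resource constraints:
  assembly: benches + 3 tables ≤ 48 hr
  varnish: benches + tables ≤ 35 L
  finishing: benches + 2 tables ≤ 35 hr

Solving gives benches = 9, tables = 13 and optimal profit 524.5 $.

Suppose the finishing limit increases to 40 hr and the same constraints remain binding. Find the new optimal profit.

572

At the optimum: assembly uses 48 of 48 (binding); varnish uses 22 of 35 (slack = 13); finishing uses 35 of 35 (binding).
By complementary slackness, y = 0 for the non-binding constraint.
The binding rows give the dual system: 1·y_assembly + 1·y_finishing = 13.5 and 3·y_assembly + 2·y_finishing = 31.
Solving: y_assembly = 4, y_finishing = 9.5.
Δz = y_finishing·Δb = 9.5 × (5) = 47.5, so new z* = 524.5 + 47.5 = 572.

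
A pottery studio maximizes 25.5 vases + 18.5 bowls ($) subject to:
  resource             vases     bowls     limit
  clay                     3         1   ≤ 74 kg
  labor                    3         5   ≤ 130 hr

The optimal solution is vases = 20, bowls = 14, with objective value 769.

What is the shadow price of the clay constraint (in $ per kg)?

6

Check each constraint at x*: clay 74/74 (tight); labor 130/130 (tight).
From A_Bᵀ y = c: 3·y_clay + 3·y_labor = 25.5; 1·y_clay + 5·y_labor = 18.5.
Solving: y_clay = 6, y_labor = 2.5.
Shadow price of clay = 6.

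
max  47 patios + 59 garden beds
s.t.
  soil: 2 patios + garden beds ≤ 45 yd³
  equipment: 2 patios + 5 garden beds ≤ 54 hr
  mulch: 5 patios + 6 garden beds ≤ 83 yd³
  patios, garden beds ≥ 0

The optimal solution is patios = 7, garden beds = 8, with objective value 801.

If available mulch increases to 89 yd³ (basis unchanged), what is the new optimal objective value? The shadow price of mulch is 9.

855

Δb = 6, so new z* = 801 + (9)·(6) = 801 + 54 = 855.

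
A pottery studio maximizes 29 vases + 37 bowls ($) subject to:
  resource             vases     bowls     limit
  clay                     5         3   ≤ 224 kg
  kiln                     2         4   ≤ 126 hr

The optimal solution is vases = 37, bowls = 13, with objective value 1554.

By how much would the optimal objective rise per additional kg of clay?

Both clay and kiln are binding at x*.
The binding rows give the dual system: 5·y_clay + 2·y_kiln = 29 and 3·y_clay + 4·y_kiln = 37.
Solving: y_clay = 3, y_kiln = 7.
Shadow price of clay = 3.

3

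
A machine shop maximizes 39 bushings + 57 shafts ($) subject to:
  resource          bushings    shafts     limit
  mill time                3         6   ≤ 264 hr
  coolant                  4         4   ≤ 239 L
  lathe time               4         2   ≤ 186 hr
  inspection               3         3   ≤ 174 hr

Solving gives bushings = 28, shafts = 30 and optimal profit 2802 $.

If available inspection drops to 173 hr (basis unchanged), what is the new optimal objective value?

2795

Check each constraint at x*: mill time 264/264 (tight); coolant 232/239 (slack 7); lathe time 172/186 (slack 14); inspection 174/174 (tight).
Slack constraints have shadow price 0 (complementary slackness).
Dual feasibility on the basic columns requires 3·y_mill time + 3·y_inspection = 39, 6·y_mill time + 3·y_inspection = 57.
Solving: y_mill time = 6, y_inspection = 7.
Δz = y_inspection·Δb = 7 × (-1) = -7, so new z* = 2802 − 7 = 2795.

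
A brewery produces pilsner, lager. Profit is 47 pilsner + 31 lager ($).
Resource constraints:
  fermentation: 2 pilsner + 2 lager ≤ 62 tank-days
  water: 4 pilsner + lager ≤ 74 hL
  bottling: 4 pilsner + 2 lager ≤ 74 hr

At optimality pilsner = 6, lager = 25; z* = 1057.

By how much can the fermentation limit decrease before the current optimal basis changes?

Binding constraints: fermentation, bottling. The basis is B = [[2,2],[4,2]] with det -4.
Per unit decrease in fermentation, x* moves by d = (0.5, -1).
The basis stays optimal until lager reaches 0; allowable decrease = 25 tank-days.

25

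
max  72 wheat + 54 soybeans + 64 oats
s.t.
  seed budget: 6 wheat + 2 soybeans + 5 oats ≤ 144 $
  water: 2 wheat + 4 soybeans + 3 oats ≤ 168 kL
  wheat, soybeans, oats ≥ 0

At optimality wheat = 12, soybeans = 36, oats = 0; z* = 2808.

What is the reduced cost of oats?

-8

Both seed budget and water are binding at x*.
The binding rows give the dual system: 6·y_seed budget + 2·y_water = 72 and 2·y_seed budget + 4·y_water = 54.
This yields shadow prices y_seed budget = 9, y_water = 9.
Reduced cost of oats: c₃ − yᵀa₃ = 64 − (9·5 + 9·3) = 64 − 72 = -8.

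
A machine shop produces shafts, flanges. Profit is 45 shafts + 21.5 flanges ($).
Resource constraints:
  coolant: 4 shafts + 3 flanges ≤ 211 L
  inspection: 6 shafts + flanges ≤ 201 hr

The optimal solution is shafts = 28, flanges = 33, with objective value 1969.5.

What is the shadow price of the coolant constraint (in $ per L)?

6

Check each constraint at x*: coolant 211/211 (tight); inspection 201/201 (tight).
The binding rows give the dual system: 4·y_coolant + 6·y_inspection = 45 and 3·y_coolant + 1·y_inspection = 21.5.
→ y_coolant = 6 and y_inspection = 3.5.
Shadow price of coolant = 6.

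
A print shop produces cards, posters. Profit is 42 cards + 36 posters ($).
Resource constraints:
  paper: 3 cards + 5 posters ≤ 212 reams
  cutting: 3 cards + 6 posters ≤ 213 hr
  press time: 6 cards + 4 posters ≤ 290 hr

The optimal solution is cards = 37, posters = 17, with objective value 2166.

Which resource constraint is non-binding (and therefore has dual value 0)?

paper

paper: 196/212 (slack 16)
cutting: 213/213 (binding)
press time: 290/290 (binding)
By complementary slackness, a constraint with positive slack has shadow price 0 → paper.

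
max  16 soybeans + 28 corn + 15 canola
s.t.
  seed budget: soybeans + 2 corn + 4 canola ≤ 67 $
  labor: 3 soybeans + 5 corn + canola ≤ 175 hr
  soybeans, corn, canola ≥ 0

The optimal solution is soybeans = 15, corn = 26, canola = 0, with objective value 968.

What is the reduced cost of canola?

-5

At the optimum: seed budget uses 67 of 67 (binding); labor uses 175 of 175 (binding).
Dual feasibility on the basic columns requires 1·y_seed budget + 3·y_labor = 16, 2·y_seed budget + 5·y_labor = 28.
Solving: y_seed budget = 4, y_labor = 4.
Reduced cost of canola: c₃ − yᵀa₃ = 15 − (4·4 + 4·1) = 15 − 20 = -5.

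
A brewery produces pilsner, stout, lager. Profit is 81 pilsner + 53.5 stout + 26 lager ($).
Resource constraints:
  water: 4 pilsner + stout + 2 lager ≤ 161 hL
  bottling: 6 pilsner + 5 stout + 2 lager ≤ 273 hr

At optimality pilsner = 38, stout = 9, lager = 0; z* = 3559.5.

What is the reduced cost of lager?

Check each constraint at x*: water 161/161 (tight); bottling 273/273 (tight).
From A_Bᵀ y = c: 4·y_water + 6·y_bottling = 81; 1·y_water + 5·y_bottling = 53.5.
→ y_water = 6 and y_bottling = 9.5.
Reduced cost of lager: c₃ − yᵀa₃ = 26 − (6·2 + 9.5·2) = 26 − 31 = -5.

-5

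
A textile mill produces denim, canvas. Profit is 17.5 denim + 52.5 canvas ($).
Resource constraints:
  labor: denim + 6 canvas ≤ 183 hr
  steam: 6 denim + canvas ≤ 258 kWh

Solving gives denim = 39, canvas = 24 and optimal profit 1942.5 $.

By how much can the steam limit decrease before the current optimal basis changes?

227.5

Binding constraints: labor, steam. The basis is B = [[1,6],[6,1]] with det -35.
Per unit decrease in steam, x* moves by d = (-0.1714, 0.0286).
The basis stays optimal until denim reaches 0; allowable decrease = 227.5 kWh.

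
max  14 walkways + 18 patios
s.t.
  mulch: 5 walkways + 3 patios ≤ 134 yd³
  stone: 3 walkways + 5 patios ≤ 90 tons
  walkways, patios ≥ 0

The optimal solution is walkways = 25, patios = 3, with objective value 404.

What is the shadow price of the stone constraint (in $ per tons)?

3

Check each constraint at x*: mulch 134/134 (tight); stone 90/90 (tight).
From A_Bᵀ y = c: 5·y_mulch + 3·y_stone = 14; 3·y_mulch + 5·y_stone = 18.
This yields shadow prices y_mulch = 1, y_stone = 3.
Shadow price of stone = 3.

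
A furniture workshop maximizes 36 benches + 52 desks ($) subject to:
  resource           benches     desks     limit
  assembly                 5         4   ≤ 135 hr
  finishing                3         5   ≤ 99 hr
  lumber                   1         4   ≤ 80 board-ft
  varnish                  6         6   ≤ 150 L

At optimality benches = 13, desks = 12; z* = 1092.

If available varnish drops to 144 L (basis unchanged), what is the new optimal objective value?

1080

Binding: finishing and varnish. Non-binding: assembly (22 unused), lumber (19 unused).
Slack constraints have shadow price 0 (complementary slackness).
The binding rows give the dual system: 3·y_finishing + 6·y_varnish = 36 and 5·y_finishing + 6·y_varnish = 52.
This yields shadow prices y_finishing = 8, y_varnish = 2.
Δz = y_varnish·Δb = 2 × (-6) = -12, so new z* = 1092 − 12 = 1080.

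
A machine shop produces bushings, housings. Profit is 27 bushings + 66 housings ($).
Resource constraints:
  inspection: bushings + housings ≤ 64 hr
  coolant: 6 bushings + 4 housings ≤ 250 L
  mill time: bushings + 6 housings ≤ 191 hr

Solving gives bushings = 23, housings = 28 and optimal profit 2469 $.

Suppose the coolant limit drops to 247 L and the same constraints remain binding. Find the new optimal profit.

2460

At the optimum: inspection uses 51 of 64 (slack = 13); coolant uses 250 of 250 (binding); mill time uses 191 of 191 (binding).
Slack constraints have shadow price 0 (complementary slackness).
The binding rows give the dual system: 6·y_coolant + 1·y_mill time = 27 and 4·y_coolant + 6·y_mill time = 66.
Solving: y_coolant = 3, y_mill time = 9.
Δz = y_coolant·Δb = 3 × (-3) = -9, so new z* = 2469 − 9 = 2460.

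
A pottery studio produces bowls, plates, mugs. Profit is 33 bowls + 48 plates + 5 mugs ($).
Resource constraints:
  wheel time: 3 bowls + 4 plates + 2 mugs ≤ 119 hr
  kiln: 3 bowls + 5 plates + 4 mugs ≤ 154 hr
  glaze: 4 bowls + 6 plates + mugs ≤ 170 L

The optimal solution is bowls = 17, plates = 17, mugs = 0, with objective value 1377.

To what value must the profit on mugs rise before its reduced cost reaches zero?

12

Binding: wheel time and glaze. Non-binding: kiln (18 unused).
Since kiln is not tight, its dual is 0.
Dual feasibility on the basic columns requires 3·y_wheel time + 4·y_glaze = 33, 4·y_wheel time + 6·y_glaze = 48.
This yields shadow prices y_wheel time = 3, y_glaze = 6.
mugs enters the basis when its profit ≥ yᵀa₃ = 3·2 + 6·1 = 12.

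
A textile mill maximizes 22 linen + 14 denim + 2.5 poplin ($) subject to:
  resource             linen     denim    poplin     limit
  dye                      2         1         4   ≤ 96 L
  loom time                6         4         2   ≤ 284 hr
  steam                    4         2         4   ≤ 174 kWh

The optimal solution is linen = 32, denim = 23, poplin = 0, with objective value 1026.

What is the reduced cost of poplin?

Check each constraint at x*: dye 87/96 (slack 9); loom time 284/284 (tight); steam 174/174 (tight).
Since dye is not tight, its dual is 0.
The binding rows give the dual system: 6·y_loom time + 4·y_steam = 22 and 4·y_loom time + 2·y_steam = 14.
This yields shadow prices y_loom time = 3, y_steam = 1.
Reduced cost of poplin: c₃ − yᵀa₃ = 2.5 − (3·2 + 1·4) = 2.5 − 10 = -7.5.

-7.5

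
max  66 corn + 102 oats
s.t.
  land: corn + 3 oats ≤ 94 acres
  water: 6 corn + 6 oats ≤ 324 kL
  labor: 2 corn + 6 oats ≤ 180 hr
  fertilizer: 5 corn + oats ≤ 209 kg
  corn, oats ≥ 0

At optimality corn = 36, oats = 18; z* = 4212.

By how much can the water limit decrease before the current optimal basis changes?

Binding constraints: water, labor. The basis is B = [[6,6],[2,6]] with det 24.
Per unit decrease in water, x* moves by d = (-0.25, 0.0833).
The basis stays optimal until corn reaches 0; allowable decrease = 144 kL.

144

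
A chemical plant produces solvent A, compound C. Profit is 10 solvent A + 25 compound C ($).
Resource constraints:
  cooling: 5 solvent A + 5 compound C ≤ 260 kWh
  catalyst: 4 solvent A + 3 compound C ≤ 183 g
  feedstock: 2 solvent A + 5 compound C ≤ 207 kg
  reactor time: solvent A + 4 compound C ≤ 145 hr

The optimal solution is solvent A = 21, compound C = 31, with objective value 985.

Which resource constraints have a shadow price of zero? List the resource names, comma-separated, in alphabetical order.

catalyst, feedstock

cooling: 260/260 (binding)
catalyst: 177/183 (slack 6)
feedstock: 197/207 (slack 10)
reactor time: 145/145 (binding)
By complementary slackness, a constraint with positive slack has shadow price 0 → catalyst, feedstock.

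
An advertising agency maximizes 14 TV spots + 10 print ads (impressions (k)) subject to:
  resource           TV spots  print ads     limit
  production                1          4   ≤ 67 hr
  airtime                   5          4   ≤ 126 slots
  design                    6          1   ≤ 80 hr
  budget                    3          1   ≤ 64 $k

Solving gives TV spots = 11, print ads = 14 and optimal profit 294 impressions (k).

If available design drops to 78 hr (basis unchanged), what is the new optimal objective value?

Check each constraint at x*: production 67/67 (tight); airtime 111/126 (slack 15); design 80/80 (tight); budget 47/64 (slack 17).
By complementary slackness, y = 0 for the non-binding constraints.
From A_Bᵀ y = c: 1·y_production + 6·y_design = 14; 4·y_production + 1·y_design = 10.
Solving: y_production = 2, y_design = 2.
Δz = y_design·Δb = 2 × (-2) = -4, so new z* = 294 − 4 = 290.

290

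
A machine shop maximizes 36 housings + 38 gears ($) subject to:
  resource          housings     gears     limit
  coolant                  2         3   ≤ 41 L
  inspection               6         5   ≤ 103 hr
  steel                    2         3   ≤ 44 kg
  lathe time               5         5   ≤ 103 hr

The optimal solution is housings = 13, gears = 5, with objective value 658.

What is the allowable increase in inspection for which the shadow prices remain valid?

20

Binding constraints: coolant, inspection. The basis is B = [[2,3],[6,5]] with det -8.
Per unit increase in inspection, x* moves by d = (0.375, -0.25).
The basis stays optimal until gears reaches 0; allowable increase = 20 hr.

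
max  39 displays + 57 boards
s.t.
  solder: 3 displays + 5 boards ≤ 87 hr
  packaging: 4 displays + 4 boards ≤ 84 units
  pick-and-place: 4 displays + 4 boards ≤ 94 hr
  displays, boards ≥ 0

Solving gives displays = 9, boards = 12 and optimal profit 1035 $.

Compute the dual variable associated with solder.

9

Check each constraint at x*: solder 87/87 (tight); packaging 84/84 (tight); pick-and-place 84/94 (slack 10).
Since pick-and-place is not tight, its dual is 0.
Dual feasibility on the basic columns requires 3·y_solder + 4·y_packaging = 39, 5·y_solder + 4·y_packaging = 57.
This yields shadow prices y_solder = 9, y_packaging = 3.
Shadow price of solder = 9.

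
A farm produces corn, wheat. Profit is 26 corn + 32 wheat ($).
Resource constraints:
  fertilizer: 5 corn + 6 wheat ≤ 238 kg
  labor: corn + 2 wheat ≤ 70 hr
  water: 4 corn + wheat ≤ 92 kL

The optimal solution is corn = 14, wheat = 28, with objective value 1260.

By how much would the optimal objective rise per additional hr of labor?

Check each constraint at x*: fertilizer 238/238 (tight); labor 70/70 (tight); water 84/92 (slack 8).
Since water is not tight, its dual is 0.
From A_Bᵀ y = c: 5·y_fertilizer + 1·y_labor = 26; 6·y_fertilizer + 2·y_labor = 32.
→ y_fertilizer = 5 and y_labor = 1.
Shadow price of labor = 1.

1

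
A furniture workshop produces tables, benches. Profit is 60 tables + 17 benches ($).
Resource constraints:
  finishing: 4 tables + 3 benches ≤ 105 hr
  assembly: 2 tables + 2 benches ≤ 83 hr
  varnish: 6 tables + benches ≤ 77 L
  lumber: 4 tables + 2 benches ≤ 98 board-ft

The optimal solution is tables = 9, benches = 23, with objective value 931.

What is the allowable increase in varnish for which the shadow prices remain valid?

Binding constraints: finishing, varnish. The basis is B = [[4,3],[6,1]] with det -14.
Per unit increase in varnish, x* moves by d = (0.2143, -0.2857).
The basis stays optimal until lumber becomes binding; allowable increase = 56 L.

56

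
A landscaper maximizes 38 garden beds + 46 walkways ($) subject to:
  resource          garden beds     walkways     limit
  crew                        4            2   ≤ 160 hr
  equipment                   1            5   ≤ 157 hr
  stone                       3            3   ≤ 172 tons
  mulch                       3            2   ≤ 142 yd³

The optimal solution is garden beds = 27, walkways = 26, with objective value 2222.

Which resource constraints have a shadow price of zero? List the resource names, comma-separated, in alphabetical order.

mulch, stone

crew: 160/160 (binding)
equipment: 157/157 (binding)
stone: 159/172 (slack 13)
mulch: 133/142 (slack 9)
By complementary slackness, a constraint with positive slack has shadow price 0 → mulch, stone.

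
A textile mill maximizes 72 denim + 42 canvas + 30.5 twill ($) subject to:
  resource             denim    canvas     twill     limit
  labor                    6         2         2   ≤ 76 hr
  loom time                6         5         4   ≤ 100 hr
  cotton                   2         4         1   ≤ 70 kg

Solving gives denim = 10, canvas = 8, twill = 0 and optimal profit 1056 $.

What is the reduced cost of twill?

Check each constraint at x*: labor 76/76 (tight); loom time 100/100 (tight); cotton 52/70 (slack 18).
By complementary slackness, y = 0 for the non-binding constraint.
Dual feasibility on the basic columns requires 6·y_labor + 6·y_loom time = 72, 2·y_labor + 5·y_loom time = 42.
→ y_labor = 6 and y_loom time = 6.
Reduced cost of twill: c₃ − yᵀa₃ = 30.5 − (6·2 + 6·4) = 30.5 − 36 = -5.5.

-5.5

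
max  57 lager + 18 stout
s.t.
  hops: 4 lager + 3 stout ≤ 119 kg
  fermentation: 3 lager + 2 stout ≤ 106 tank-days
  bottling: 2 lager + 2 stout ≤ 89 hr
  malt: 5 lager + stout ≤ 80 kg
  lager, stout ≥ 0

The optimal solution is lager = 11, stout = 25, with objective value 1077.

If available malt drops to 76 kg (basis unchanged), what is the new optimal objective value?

Check each constraint at x*: hops 119/119 (tight); fermentation 83/106 (slack 23); bottling 72/89 (slack 17); malt 80/80 (tight).
Slack constraints have shadow price 0 (complementary slackness).
The binding rows give the dual system: 4·y_hops + 5·y_malt = 57 and 3·y_hops + 1·y_malt = 18.
This yields shadow prices y_hops = 3, y_malt = 9.
Δz = y_malt·Δb = 9 × (-4) = -36, so new z* = 1077 − 36 = 1041.

1041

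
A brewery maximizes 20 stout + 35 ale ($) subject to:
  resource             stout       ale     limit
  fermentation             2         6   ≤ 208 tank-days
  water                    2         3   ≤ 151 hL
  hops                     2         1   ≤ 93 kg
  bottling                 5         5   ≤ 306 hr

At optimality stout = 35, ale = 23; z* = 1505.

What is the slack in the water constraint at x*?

12

water used = 2·35 + 3·23 = 139; slack = 151 − 139 = 12.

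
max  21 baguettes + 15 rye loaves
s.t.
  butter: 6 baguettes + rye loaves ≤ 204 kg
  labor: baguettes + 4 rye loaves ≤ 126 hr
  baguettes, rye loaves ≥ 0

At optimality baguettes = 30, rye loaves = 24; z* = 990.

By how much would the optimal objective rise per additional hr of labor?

Both butter and labor are binding at x*.
Dual feasibility on the basic columns requires 6·y_butter + 1·y_labor = 21, 1·y_butter + 4·y_labor = 15.
This yields shadow prices y_butter = 3, y_labor = 3.
Shadow price of labor = 3.

3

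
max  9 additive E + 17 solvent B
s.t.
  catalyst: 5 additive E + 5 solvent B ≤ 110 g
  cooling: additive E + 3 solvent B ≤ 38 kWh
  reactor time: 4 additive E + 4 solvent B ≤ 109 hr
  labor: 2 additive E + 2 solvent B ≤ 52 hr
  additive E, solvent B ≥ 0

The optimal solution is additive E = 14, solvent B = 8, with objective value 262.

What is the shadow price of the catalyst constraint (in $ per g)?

1

Check each constraint at x*: catalyst 110/110 (tight); cooling 38/38 (tight); reactor time 88/109 (slack 21); labor 44/52 (slack 8).
By complementary slackness, y = 0 for the non-binding constraints.
From A_Bᵀ y = c: 5·y_catalyst + 1·y_cooling = 9; 5·y_catalyst + 3·y_cooling = 17.
This yields shadow prices y_catalyst = 1, y_cooling = 4.
Shadow price of catalyst = 1.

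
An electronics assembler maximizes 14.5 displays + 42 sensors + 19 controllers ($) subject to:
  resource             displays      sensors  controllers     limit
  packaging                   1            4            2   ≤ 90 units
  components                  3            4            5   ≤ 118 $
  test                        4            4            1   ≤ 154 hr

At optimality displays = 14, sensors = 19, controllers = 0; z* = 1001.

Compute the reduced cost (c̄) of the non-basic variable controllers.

-8

Check each constraint at x*: packaging 90/90 (tight); components 118/118 (tight); test 132/154 (slack 22).
By complementary slackness, y = 0 for the non-binding constraint.
The binding rows give the dual system: 1·y_packaging + 3·y_components = 14.5 and 4·y_packaging + 4·y_components = 42.
Solving: y_packaging = 8.5, y_components = 2.
Reduced cost of controllers: c₃ − yᵀa₃ = 19 − (8.5·2 + 2·5) = 19 − 27 = -8.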